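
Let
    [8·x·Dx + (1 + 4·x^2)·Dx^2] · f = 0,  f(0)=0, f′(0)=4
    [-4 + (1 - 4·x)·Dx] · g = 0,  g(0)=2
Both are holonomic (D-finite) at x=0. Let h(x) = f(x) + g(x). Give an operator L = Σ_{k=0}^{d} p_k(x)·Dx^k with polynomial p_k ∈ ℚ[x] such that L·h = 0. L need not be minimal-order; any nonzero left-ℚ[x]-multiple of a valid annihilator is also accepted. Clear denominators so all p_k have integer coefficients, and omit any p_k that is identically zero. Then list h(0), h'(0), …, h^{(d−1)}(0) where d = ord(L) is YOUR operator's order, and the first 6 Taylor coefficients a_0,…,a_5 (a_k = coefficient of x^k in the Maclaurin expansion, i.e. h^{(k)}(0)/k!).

L = (8 - 128·x - 96·x^2)·Dx + (-13 + 8·x - 100·x^2 - 96·x^3)·Dx^2 + (1 - 3·x - 12·x^3 - 16·x^4)·Dx^3  (order 3).
h: a_k = 2, 12, 32, 368/3, 512, 10304/5, …
ICs: h(0) = 2, h′(0) = 12, h′′(0) = 64.

f: a_k = 0, 4, 0, -16/3, 0, 64/5, …
g: a_k = 2, 8, 32, 128, 512, 2048, …
L₀ := lclm(L_f,L_g); ord L₀ ≤ 2+1.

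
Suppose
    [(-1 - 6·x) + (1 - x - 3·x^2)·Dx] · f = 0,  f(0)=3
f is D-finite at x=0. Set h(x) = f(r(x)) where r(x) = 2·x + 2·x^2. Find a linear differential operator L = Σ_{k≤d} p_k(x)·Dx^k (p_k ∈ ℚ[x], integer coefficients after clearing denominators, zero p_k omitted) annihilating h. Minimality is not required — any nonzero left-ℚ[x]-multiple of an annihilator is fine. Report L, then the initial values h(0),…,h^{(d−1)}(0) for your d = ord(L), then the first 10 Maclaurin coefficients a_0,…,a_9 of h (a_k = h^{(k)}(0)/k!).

L = (2 + 28·x + 72·x^2 + 48·x^3) + (-1 + 2·x + 14·x^2 + 24·x^3 + 12·x^4)·Dx  (order 1).
h: a_k = 3, 6, 54, 264, 1464, 7992, 43464, 237120, 1292112, 7042944, …
ICs: h(0) = 3.

f: a_k = 3, 3, 12, 21, 57, 120, 291, 651, 1524, 3477, …
Substitute x→r, Dx→(1/r')Dx; clear ⇒ L₀.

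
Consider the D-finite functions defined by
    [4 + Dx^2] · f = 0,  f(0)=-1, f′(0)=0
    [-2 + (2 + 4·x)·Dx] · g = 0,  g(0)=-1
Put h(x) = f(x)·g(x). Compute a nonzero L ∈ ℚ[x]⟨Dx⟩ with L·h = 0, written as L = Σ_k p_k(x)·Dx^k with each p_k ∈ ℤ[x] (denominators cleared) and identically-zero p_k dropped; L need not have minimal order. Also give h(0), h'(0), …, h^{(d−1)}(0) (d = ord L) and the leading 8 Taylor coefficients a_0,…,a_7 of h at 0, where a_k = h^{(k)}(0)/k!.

L = (7 + 16·x + 16·x^2) + (-2 - 4·x)·Dx + (1 + 4·x + 4·x^2)·Dx^2  (order 2).
h: a_k = 1, 1, -5/2, -3/2, 25/24, 13/24, -349/720, 401/720, …
ICs: h(0) = 1, h′(0) = 1.

f: a_k = -1, 0, 2, 0, -2/3, 0, 4/45, 0, …
g: a_k = -1, -1, 1/2, -1/2, 5/8, -7/8, 21/16, -33/16, …
f·g: L₀ = L_f ⊗_s L_g, ord ≤ 2·1.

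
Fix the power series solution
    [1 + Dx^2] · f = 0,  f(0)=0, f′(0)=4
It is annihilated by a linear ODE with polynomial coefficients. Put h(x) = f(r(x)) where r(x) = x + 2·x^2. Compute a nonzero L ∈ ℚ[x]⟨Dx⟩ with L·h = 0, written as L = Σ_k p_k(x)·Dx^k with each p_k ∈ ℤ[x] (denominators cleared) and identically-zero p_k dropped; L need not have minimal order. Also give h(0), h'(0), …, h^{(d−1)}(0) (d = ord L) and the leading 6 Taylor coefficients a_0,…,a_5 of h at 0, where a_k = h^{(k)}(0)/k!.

f: a_k = 0, 4, 0, -2/3, 0, 1/30, …
Substitute x→r, Dx→(1/r')Dx; clear ⇒ L₀.
L = (1 + 12·x + 48·x^2 + 64·x^3) - 4·Dx + (1 + 4·x)·Dx^2  (order 2).
h: a_k = 0, 4, 8, -2/3, -4, -239/30, …
ICs: h(0) = 0, h′(0) = 4.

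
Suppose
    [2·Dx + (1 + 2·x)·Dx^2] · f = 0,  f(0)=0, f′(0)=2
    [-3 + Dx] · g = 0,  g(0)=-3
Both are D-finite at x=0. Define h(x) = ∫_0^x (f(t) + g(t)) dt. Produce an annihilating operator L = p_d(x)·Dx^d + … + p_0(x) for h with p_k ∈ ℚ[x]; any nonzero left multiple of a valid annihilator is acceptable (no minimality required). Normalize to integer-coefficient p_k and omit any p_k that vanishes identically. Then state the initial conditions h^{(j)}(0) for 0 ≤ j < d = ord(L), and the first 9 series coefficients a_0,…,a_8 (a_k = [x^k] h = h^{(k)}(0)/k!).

L = (-42 - 36·x)·Dx^2 + (-1 - 36·x - 36·x^2)·Dx^3 + (5 + 16·x + 12·x^2)·Dx^4  (order 4).
h: a_k = 0, -3, -7/2, -31/6, -65/24, -113/40, 13/240, -3289/1680, 9511/4480, …
ICs: h(0) = 0, h′(0) = -3, h′′(0) = -7, h′′′(0) = -31.

f: a_k = 0, 2, -2, 8/3, -4, 32/5, -32/3, 128/7, -32, …
g: a_k = -3, -9, -27/2, -27/2, -81/8, -243/40, -243/80, -729/560, -2187/4480, …
h₀=f+g: left-lcm gives L₀, ord ≤ 3.
h=∫₀ˣh₀: take L = L₀·Dx.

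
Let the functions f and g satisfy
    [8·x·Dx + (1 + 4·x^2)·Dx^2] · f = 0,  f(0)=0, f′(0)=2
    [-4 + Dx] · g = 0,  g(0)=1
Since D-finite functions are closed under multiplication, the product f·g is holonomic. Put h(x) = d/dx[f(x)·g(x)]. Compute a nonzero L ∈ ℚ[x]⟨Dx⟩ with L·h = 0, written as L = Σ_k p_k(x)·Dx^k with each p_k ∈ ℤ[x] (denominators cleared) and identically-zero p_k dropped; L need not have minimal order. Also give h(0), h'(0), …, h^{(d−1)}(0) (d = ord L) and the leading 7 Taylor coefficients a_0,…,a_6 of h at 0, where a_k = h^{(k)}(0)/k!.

L = (8 - 64·x + 224·x^2 - 256·x^3 + 256·x^4) + (-6 + 24·x - 88·x^2 + 96·x^3 - 128·x^4)·Dx + (1 - 2·x + 8·x^2 - 8·x^3 + 16·x^4)·Dx^2  (order 2).
h: a_k = 2, 16, 40, 128/3, 32, 256/3, 1664/15, …
ICs: h(0) = 2, h′(0) = 16.

f: a_k = 0, 2, 0, -8/3, 0, 32/5, 0, …
g: a_k = 1, 4, 8, 32/3, 32/3, 128/15, 256/45, …
h₀=f·g: eliminate ⇒ L₀, order ≤ 2·1.
Differentiate: ansatz ord ≤ ord L₀ ⇒ L.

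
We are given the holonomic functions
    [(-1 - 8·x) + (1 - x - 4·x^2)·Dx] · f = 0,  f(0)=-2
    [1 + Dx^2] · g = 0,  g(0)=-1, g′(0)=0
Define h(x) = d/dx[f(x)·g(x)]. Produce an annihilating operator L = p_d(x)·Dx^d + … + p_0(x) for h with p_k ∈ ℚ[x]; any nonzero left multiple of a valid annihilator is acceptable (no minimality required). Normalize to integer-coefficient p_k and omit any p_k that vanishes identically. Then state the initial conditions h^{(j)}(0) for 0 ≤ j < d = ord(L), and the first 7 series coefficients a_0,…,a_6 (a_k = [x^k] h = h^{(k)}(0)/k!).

f: a_k = -2, -2, -10, -18, -58, -130, -362, …
g: a_k = -1, 0, 1/2, 0, -1/24, 0, 1/720, …
L₀ := L_f ⊗_s L_g (sym. prod.), ord ≤ 2.
h=h₀': d/dx-closure on L₀ ⇒ L.
L = (159 - 2·x - 7·x^2 + 8·x^3 + 16·x^4) + (22 + 178·x + 24·x^2 + 64·x^3)·Dx + (-7 + 6·x + 25·x^2 + 8·x^3 + 16·x^4)·Dx^2  (order 2).
h: a_k = 2, 18, 51, 637/3, 7265/12, 120029/60, 2060723/360, …
ICs: h(0) = 2, h′(0) = 18.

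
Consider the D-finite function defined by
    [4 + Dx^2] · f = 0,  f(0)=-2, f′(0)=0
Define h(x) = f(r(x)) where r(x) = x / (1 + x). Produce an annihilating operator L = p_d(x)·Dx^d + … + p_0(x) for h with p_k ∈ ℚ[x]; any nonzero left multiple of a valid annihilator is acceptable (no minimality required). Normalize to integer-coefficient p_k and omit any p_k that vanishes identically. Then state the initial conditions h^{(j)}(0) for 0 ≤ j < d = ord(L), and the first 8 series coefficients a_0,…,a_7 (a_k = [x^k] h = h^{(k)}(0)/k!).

L = 4 + (2 + 6·x + 6·x^2 + 2·x^3)·Dx + (1 + 4·x + 6·x^2 + 4·x^3 + x^4)·Dx^2  (order 2).
h: a_k = -2, 0, 4, -8, 32/3, -32/3, 308/45, 8/5, …
ICs: h(0) = -2, h′(0) = 0.

f: a_k = -2, 0, 4, 0, -4/3, 0, 8/45, 0, …
Substitute x→r, Dx→(1/r')Dx; clear ⇒ L₀.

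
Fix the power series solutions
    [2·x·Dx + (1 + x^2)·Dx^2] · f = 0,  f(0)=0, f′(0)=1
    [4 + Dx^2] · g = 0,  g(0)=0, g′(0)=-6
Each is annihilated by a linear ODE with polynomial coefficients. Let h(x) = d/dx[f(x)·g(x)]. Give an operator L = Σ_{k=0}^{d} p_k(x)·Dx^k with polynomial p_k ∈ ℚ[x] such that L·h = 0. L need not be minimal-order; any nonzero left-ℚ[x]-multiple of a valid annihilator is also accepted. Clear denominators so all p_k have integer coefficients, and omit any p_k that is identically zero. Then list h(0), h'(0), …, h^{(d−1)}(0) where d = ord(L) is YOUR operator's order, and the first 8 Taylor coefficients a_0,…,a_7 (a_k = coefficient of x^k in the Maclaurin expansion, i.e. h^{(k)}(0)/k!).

f: a_k = 0, 1, 0, -1/3, 0, 1/5, 0, -1/7, …
g: a_k = 0, -6, 0, 4, 0, -4/5, 0, 8/105, …
Product ⇒ symmetric product L₀, ord ≤ 4.
Differentiate: ansatz ord ≤ ord L₀ ⇒ L.
L = (512 + 1824·x^2 + 2768·x^4 + 1920·x^6 + 912·x^8 + 320·x^10 + 64·x^12) + (248·x + 944·x^3 + 1240·x^5 + 800·x^7 + 320·x^9 + 64·x^11)·Dx + (168 + 652·x^2 + 1080·x^4 + 892·x^6 + 488·x^8 + 176·x^10 + 32·x^12)·Dx^2 + (62·x + 236·x^3 + 310·x^5 + 200·x^7 + 80·x^9 + 16·x^11)·Dx^3 + (10 + 49·x^2 + 97·x^4 + 103·x^6 + 65·x^8 + 24·x^10 + 4·x^12)·Dx^4  (order 4).
h: a_k = 0, -12, 0, 24, 0, -20, 0, 16, …
ICs: h(0) = 0, h′(0) = -12, h′′(0) = 0, h′′′(0) = 144.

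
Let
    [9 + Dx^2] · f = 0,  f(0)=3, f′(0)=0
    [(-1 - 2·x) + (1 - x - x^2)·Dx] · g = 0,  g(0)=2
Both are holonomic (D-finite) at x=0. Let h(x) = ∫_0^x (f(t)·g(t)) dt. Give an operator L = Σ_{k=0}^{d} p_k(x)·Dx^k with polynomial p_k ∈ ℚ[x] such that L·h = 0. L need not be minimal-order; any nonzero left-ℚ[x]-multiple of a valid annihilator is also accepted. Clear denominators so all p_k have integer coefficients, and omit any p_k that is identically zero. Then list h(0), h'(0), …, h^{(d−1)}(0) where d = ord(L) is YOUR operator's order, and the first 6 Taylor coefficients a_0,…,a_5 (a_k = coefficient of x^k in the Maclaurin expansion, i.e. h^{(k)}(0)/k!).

f: a_k = 3, 0, -27/2, 0, 81/8, 0, …
g: a_k = 2, 2, 4, 6, 10, 16, …
Product ⇒ symmetric product L₀, ord ≤ 2.
h=∫₀ˣh₀: take L = L₀·Dx.
L = (-7 + 9·x + 9·x^2)·Dx + (2 + 4·x)·Dx^2 + (-1 + x + x^2)·Dx^3  (order 3).
h: a_k = 0, 6, 3, -5, -9/4, -3/4, …
ICs: h(0) = 0, h′(0) = 6, h′′(0) = 6.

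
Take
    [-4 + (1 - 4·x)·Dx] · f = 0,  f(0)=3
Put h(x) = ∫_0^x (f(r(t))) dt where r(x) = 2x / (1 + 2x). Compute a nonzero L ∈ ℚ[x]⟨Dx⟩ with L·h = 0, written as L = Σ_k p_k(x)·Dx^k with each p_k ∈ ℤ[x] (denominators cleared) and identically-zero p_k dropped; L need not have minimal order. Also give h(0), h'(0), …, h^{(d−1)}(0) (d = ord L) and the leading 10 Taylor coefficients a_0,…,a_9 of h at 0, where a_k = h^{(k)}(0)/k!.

f: a_k = 3, 12, 48, 192, 768, 3072, 12288, 49152, 196608, 786432, …
Substitute x→r, Dx→(1/r')Dx; clear ⇒ L₀.
h=∫h₀ ⇒ L = L₀·Dx.
L = 8·Dx + (-1 + 4·x + 12·x^2)·Dx^2  (order 2).
h: a_k = 0, 3, 12, 48, 216, 5184/5, 5184, 186624/7, 139968, 746496, …
ICs: h(0) = 0, h′(0) = 3.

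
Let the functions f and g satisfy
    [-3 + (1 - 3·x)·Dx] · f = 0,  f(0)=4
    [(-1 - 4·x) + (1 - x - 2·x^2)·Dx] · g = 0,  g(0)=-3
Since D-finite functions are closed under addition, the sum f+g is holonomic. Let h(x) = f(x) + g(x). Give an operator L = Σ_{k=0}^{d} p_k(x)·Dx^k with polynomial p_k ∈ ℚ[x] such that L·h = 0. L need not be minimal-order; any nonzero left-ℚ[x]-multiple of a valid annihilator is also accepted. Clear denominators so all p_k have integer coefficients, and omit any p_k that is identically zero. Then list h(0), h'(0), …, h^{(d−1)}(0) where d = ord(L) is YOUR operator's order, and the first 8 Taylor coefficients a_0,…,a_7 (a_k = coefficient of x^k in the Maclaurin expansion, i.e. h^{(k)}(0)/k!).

L = (-36·x + 36·x^2 - 36·x^3) + (6 - 6·x - 30·x^2 + 54·x^3 - 72·x^4)·Dx + (-1 + 6·x - 12·x^2 + 8·x^3 + 9·x^4 - 18·x^5)·Dx^2  (order 2).
h: a_k = 1, 9, 27, 93, 291, 909, 2787, 8493, …
ICs: h(0) = 1, h′(0) = 9.

f: a_k = 4, 12, 36, 108, 324, 972, 2916, 8748, …
g: a_k = -3, -3, -9, -15, -33, -63, -129, -255, …
Weyl lclm of L_f,L_g ⇒ L₀ (ord ≤ 2).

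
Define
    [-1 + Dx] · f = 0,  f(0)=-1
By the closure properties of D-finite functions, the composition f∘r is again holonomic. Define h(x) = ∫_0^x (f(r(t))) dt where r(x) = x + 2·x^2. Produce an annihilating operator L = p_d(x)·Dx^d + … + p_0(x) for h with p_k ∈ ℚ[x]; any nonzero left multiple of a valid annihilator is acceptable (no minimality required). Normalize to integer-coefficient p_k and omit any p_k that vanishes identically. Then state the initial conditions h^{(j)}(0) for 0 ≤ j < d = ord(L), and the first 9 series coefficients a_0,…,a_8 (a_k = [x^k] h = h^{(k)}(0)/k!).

L = (-1 - 4·x)·Dx + Dx^2  (order 2).
h: a_k = 0, -1, -1/2, -5/6, -13/24, -73/120, -281/720, -1741/5040, -1697/8064, …
ICs: h(0) = 0, h′(0) = -1.

f: a_k = -1, -1, -1/2, -1/6, -1/24, -1/120, -1/720, -1/5040, -1/40320, …
Change of var in L_f (x↦r) gives L₀.
∫: right-multiply L₀ by Dx.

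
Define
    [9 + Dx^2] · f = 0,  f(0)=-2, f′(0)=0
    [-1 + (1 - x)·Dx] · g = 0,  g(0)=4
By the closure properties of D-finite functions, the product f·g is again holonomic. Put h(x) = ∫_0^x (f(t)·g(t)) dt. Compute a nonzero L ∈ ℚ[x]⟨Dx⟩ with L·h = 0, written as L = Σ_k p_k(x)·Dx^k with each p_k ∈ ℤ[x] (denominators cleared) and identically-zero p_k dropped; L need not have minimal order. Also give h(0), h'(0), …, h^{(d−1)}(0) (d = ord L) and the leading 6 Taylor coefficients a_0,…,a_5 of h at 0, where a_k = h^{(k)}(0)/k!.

f: a_k = -2, 0, 9, 0, -27/4, 0, …
g: a_k = 4, 4, 4, 4, 4, 4, …
Sym-product of L_f,L_g gives L₀ (≤ ord 2).
h=∫₀ˣh₀: take L = L₀·Dx.
L = (-9 + 9·x)·Dx + 2·Dx^2 + (-1 + x)·Dx^3  (order 3).
h: a_k = 0, -8, -4, 28/3, 7, 1/5, …
ICs: h(0) = 0, h′(0) = -8, h′′(0) = -8.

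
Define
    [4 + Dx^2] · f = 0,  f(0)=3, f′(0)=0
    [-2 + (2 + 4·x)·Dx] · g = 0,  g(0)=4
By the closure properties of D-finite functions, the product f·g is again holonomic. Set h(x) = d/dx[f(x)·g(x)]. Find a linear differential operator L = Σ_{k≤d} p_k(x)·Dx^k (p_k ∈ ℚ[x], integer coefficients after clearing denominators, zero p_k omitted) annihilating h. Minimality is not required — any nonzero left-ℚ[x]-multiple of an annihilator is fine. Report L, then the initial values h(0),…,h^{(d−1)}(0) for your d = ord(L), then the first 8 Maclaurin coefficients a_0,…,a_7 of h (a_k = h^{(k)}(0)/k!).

L = (53 + 288·x + 544·x^2 + 512·x^3 + 256·x^4) + (-2 - 36·x - 96·x^2 - 64·x^3)·Dx + (7 + 44·x + 108·x^2 + 128·x^3 + 64·x^4)·Dx^2  (order 2).
h: a_k = 12, -60, -54, 50, 65/2, -349/10, 2807/60, -44047/420, …
ICs: h(0) = 12, h′(0) = -60.

f: a_k = 3, 0, -6, 0, 2, 0, -4/15, 0, …
g: a_k = 4, 4, -2, 2, -5/2, 7/2, -21/4, 33/4, …
Sym-product of L_f,L_g gives L₀ (≤ ord 2).
Derive L from L₀ (diff closure).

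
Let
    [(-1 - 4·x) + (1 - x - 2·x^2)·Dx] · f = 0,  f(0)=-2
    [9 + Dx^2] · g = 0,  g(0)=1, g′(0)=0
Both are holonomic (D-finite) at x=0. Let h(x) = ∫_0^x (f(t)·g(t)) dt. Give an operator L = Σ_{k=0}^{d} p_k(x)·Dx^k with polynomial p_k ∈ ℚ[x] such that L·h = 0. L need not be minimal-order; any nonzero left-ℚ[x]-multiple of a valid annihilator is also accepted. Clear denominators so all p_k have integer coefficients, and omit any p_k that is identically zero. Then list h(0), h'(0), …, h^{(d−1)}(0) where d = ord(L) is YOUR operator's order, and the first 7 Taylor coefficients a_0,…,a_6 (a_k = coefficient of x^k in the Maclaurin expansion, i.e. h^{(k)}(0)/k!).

f: a_k = -2, -2, -6, -10, -22, -42, -86, …
g: a_k = 1, 0, -9/2, 0, 27/8, 0, -81/80, …
Product ⇒ symmetric product L₀, ord ≤ 2.
∫: right-multiply L₀ by Dx.
L = (-5 + 9·x + 18·x^2)·Dx + (2 + 8·x)·Dx^2 + (-1 + x + 2·x^2)·Dx^3  (order 3).
h: a_k = 0, -2, -1, 1, -1/4, -7/20, -5/8, …
ICs: h(0) = 0, h′(0) = -2, h′′(0) = -2.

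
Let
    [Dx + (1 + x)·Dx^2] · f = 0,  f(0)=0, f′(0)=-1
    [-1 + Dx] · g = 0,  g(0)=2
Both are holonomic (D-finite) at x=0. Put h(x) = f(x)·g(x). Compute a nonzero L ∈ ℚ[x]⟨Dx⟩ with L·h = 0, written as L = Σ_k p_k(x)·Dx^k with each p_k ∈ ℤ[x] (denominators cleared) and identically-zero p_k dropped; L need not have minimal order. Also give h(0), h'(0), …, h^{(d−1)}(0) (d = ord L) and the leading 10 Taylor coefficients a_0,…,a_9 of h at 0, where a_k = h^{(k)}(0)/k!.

f: a_k = 0, -1, 1/2, -1/3, 1/4, -1/5, 1/6, -1/7, 1/8, -1/9, …
g: a_k = 2, 2, 1, 1/3, 1/12, 1/60, 1/360, 1/2520, 1/20160, 1/181440, …
Product ⇒ symmetric product L₀, ord ≤ 2.
L = x + (-1 - 2·x)·Dx + (1 + x)·Dx^2  (order 2).
h: a_k = 0, -2, -1, -2/3, 0, -3/20, 7/72, -23/252, 29/360, -629/8640, …
ICs: h(0) = 0, h′(0) = -2.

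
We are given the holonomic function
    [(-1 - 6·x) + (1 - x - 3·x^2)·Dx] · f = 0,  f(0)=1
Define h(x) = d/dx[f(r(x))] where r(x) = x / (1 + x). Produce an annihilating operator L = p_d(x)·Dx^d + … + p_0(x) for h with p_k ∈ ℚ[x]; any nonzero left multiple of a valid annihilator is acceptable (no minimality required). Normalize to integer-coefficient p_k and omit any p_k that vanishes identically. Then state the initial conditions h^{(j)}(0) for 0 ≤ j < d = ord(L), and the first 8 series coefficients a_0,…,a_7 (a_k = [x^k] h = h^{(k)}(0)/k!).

L = (6 + 18·x + 72·x^2 + 42·x^3) + (-1 - 9·x - 12·x^2 + 17·x^3 + 21·x^4)·Dx  (order 1).
h: a_k = 1, 6, 0, 36, -45, 216, -441, 1368, …
ICs: h(0) = 1.

f: a_k = 1, 1, 4, 7, 19, 40, 97, 217, …
f∘r: x↦r, Dx↦Dx/r' in L_f ⇒ L₀.
h=h₀': d/dx-closure on L₀ ⇒ L.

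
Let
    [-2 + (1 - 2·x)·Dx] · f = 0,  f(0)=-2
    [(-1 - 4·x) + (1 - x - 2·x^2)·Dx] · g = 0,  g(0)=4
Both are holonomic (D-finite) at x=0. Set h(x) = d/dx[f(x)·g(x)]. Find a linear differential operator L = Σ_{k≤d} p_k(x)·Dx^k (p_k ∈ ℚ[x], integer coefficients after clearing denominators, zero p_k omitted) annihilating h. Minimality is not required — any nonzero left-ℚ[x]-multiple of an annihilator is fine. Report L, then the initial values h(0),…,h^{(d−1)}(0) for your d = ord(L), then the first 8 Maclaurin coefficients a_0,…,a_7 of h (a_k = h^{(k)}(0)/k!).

L = (6 + 16·x + 16·x^2) + (-1 - x + 4·x^2 + 4·x^3)·Dx  (order 1).
h: a_k = -24, -144, -552, -1824, -5400, -15024, -39816, -101952, …
ICs: h(0) = -24.

f: a_k = -2, -4, -8, -16, -32, -64, -128, -256, …
g: a_k = 4, 4, 12, 20, 44, 84, 172, 340, …
h₀=f·g: eliminate ⇒ L₀, order ≤ 1·1.
h=h₀': d/dx-closure on L₀ ⇒ L.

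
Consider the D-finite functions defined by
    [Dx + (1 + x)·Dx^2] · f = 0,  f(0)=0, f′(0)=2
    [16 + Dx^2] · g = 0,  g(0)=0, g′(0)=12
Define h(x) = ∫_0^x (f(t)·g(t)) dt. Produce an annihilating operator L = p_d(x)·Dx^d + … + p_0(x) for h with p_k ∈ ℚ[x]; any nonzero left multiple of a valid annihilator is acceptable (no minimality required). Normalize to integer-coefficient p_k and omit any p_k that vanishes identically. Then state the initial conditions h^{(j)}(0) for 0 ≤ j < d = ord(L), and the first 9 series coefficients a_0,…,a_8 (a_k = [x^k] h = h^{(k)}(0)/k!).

f: a_k = 0, 2, -1, 2/3, -1/2, 2/5, -1/3, 2/7, -1/4, …
g: a_k = 0, 12, 0, -32, 0, 128/5, 0, -1024/105, 0, …
h₀=f·g: eliminate ⇒ L₀, order ≤ 2·2.
Integrate: L := L₀·Dx.
L = (15072 + 62976·x + 97024·x^2 + 65536·x^3 + 16384·x^4)·Dx + (1984 + 6080·x + 6144·x^2 + 2048·x^3)·Dx^2 + (1950 + 8000·x + 12192·x^2 + 8192·x^3 + 2048·x^4)·Dx^3 + (124 + 380·x + 384·x^2 + 128·x^3)·Dx^4 + (63 + 254·x + 383·x^2 + 256·x^3 + 64·x^4)·Dx^5  (order 5).
h: a_k = 0, 0, 0, 8, -3, -56/5, 13/3, 104/21, -17/10, …
ICs: h(0) = 0, h′(0) = 0, h′′(0) = 0, h′′′(0) = 48, h′′′′(0) = -72.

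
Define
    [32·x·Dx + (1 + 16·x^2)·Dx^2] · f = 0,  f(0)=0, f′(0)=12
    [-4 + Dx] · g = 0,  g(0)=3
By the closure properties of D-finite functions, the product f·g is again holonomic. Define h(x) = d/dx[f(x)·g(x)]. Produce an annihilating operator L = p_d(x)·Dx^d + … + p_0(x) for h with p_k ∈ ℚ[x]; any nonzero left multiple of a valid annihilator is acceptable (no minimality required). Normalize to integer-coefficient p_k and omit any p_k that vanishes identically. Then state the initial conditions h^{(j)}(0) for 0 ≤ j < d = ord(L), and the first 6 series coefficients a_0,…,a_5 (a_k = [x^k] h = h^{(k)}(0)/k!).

L = (16 + 320·x - 768·x^2 + 1024·x^3) + (-96·x + 256·x^2 - 512·x^3)·Dx + (-1 + 4·x - 16·x^2 + 64·x^3)·Dx^2  (order 2).
h: a_k = 36, 288, 288, -1536, 3456, 33792, …
ICs: h(0) = 36, h′(0) = 288.

f: a_k = 0, 12, 0, -64, 0, 3072/5, …
g: a_k = 3, 12, 24, 32, 32, 128/5, …
f·g: L₀ = L_f ⊗_s L_g, ord ≤ 2·1.
h₀' ⇒ L via d/dx closure of L₀.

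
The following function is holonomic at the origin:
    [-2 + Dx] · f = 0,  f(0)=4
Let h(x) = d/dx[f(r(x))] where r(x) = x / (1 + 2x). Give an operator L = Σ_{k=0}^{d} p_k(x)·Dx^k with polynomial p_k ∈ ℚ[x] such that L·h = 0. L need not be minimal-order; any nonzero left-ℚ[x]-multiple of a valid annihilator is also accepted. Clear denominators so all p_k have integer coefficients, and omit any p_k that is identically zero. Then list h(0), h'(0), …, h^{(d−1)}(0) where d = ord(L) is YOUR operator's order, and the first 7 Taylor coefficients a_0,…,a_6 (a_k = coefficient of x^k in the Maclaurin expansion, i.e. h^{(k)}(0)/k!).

f: a_k = 4, 8, 8, 16/3, 8/3, 16/15, 16/45, …
h₀=f(r): pull back L_f along r ⇒ L₀.
h₀' ⇒ L via d/dx closure of L₀.
L = (-2 - 8·x) + (-1 - 4·x - 4·x^2)·Dx  (order 1).
h: a_k = 8, -16, 16, 32/3, -304/3, 4832/15, -34912/45, …
ICs: h(0) = 8.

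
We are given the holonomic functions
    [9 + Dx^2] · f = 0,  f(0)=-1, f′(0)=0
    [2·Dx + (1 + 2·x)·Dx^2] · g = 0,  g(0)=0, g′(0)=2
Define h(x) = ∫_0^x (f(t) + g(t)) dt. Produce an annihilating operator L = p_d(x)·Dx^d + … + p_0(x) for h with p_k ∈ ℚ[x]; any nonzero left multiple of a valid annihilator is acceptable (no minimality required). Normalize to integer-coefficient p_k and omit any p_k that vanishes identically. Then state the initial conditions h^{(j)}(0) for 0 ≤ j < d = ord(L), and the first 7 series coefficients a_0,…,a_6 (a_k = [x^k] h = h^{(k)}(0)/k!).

f: a_k = -1, 0, 9/2, 0, -27/8, 0, 81/80, …
g: a_k = 0, 2, -2, 8/3, -4, 32/5, -32/3, …
f+g: L₀ = lclm(L_f,L_g), ord ≤ 2+2.
Integrate: L := L₀·Dx.
L = (594 + 648·x + 648·x^2)·Dx^2 + (153 + 630·x + 972·x^2 + 648·x^3)·Dx^3 + (66 + 72·x + 72·x^2)·Dx^4 + (17 + 70·x + 108·x^2 + 72·x^3)·Dx^5  (order 5).
h: a_k = 0, -1, 1, 5/6, 2/3, -59/40, 16/15, …
ICs: h(0) = 0, h′(0) = -1, h′′(0) = 2, h′′′(0) = 5, h′′′′(0) = 16.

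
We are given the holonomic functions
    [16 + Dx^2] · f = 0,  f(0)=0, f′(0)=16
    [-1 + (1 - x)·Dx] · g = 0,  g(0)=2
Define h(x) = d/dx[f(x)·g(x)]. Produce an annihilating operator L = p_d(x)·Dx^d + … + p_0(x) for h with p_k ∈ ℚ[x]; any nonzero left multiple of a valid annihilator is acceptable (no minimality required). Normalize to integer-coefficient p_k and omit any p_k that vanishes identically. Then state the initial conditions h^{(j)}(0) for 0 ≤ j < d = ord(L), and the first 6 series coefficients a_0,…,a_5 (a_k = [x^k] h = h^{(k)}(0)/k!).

f: a_k = 0, 16, 0, -128/3, 0, 512/15, …
g: a_k = 2, 2, 2, 2, 2, 2, …
L₀ := L_f ⊗_s L_g (sym. prod.), ord ≤ 2.
h₀' ⇒ L via d/dx closure of L₀.
L = (14 - 32·x + 16·x^2) + (-2 + 2·x)·Dx + (1 - 2·x + x^2)·Dx^2  (order 2).
h: a_k = 32, 64, -160, -640/3, 224/3, 448/5, …
ICs: h(0) = 32, h′(0) = 64.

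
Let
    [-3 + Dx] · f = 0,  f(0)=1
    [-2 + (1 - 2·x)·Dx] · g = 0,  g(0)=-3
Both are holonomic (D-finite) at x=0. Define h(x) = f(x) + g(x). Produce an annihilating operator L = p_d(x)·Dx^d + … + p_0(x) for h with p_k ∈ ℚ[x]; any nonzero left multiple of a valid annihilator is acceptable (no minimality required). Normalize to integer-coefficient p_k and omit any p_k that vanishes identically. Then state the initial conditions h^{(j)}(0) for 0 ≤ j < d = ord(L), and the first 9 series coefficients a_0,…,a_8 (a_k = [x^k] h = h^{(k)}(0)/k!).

f: a_k = 1, 3, 9/2, 9/2, 27/8, 81/40, 81/80, 243/560, 729/4480, …
g: a_k = -3, -6, -12, -24, -48, -96, -192, -384, -768, …
h₀=f+g: left-lcm gives L₀, ord ≤ 2.
L = (6 + 36·x) + (1 - 36·x + 36·x^2)·Dx + (-1 + 8·x - 12·x^2)·Dx^2  (order 2).
h: a_k = -2, -3, -15/2, -39/2, -357/8, -3759/40, -15279/80, -214797/560, -3439911/4480, …
ICs: h(0) = -2, h′(0) = -3.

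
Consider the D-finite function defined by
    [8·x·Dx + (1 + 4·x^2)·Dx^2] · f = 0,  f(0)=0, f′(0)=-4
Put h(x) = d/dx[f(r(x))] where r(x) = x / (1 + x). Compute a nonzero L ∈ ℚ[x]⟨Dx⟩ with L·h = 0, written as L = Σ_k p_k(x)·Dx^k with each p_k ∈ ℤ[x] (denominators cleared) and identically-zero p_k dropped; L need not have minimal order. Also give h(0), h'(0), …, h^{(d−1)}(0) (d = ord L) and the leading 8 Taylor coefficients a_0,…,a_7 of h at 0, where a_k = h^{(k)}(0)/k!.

L = (2 + 10·x) + (1 + 2·x + 5·x^2)·Dx  (order 1).
h: a_k = -4, 8, 4, -48, 76, 88, -556, 672, …
ICs: h(0) = -4.

f: a_k = 0, -4, 0, 16/3, 0, -64/5, 0, 256/7, …
f∘r: x↦r, Dx↦Dx/r' in L_f ⇒ L₀.
Derive L from L₀ (diff closure).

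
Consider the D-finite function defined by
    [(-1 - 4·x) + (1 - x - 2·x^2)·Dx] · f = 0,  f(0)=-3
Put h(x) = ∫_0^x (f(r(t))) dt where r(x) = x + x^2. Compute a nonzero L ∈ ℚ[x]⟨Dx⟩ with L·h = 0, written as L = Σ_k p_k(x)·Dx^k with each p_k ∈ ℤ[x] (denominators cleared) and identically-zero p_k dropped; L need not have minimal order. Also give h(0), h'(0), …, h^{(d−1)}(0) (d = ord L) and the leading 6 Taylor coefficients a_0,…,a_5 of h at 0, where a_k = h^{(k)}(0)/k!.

L = (1 + 6·x + 12·x^2 + 8·x^3)·Dx + (-1 + x + 3·x^2 + 4·x^3 + 2·x^4)·Dx^2  (order 2).
h: a_k = 0, -3, -3/2, -4, -33/4, -87/5, …
ICs: h(0) = 0, h′(0) = -3.

f: a_k = -3, -3, -9, -15, -33, -63, …
Change of var in L_f (x↦r) gives L₀.
Integrate: L := L₀·Dx.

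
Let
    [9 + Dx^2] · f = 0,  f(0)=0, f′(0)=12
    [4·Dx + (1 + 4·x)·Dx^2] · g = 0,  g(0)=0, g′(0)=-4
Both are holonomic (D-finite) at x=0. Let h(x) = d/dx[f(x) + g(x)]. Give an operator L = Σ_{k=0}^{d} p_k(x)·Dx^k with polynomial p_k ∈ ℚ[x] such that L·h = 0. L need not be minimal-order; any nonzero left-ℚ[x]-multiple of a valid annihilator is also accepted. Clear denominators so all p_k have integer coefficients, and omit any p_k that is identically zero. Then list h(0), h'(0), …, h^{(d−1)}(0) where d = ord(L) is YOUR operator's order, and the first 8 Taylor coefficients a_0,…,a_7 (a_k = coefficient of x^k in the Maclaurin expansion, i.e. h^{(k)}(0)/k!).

f: a_k = 0, 12, 0, -18, 0, 81/10, 0, -243/140, …
g: a_k = 0, -4, 8, -64/3, 64, -1024/5, 2048/3, -16384/7, …
L₀ := lclm(L_f,L_g); ord L₀ ≤ 2+2.
h=h₀': d/dx-closure on L₀ ⇒ L.
L = (3780 + 2592·x + 5184·x^2) + (369 + 2124·x + 3888·x^2 + 5184·x^3)·Dx + (420 + 288·x + 576·x^2)·Dx^2 + (41 + 236·x + 432·x^2 + 576·x^3)·Dx^3  (order 3).
h: a_k = 8, 16, -118, 256, -1967/2, 4096, -327923/20, 65536, …
ICs: h(0) = 8, h′(0) = 16, h′′(0) = -236.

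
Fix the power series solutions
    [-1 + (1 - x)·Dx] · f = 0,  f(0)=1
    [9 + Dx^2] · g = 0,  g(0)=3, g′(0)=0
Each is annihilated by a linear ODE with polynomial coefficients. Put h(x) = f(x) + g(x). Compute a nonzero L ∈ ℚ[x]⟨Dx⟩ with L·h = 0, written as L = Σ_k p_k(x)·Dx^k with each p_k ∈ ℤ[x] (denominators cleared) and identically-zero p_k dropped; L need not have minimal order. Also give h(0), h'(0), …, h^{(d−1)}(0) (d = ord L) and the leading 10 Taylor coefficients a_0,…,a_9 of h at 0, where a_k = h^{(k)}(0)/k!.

L = (135 - 162·x + 81·x^2) + (-99 + 261·x - 243·x^2 + 81·x^3)·Dx + (15 - 18·x + 9·x^2)·Dx^2 + (-11 + 29·x - 27·x^2 + 9·x^3)·Dx^3  (order 3).
h: a_k = 4, 1, -25/2, 1, 89/8, 1, -163/80, 1, 6667/4480, 1, …
ICs: h(0) = 4, h′(0) = 1, h′′(0) = -25.

f: a_k = 1, 1, 1, 1, 1, 1, 1, 1, 1, 1, …
g: a_k = 3, 0, -27/2, 0, 81/8, 0, -243/80, 0, 2187/4480, 0, …
h₀=f+g: left-lcm gives L₀, ord ≤ 3.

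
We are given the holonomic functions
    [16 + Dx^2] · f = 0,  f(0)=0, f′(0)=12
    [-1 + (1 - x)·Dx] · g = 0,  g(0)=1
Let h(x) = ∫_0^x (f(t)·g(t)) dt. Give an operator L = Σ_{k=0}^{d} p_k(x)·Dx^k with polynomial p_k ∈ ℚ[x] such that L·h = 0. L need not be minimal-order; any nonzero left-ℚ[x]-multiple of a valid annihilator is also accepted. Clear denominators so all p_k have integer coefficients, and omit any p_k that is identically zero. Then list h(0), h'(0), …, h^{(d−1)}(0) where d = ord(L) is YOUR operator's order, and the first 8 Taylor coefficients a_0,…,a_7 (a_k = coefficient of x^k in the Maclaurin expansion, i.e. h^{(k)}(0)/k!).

L = (-16 + 16·x)·Dx + 2·Dx^2 + (-1 + x)·Dx^3  (order 3).
h: a_k = 0, 0, 6, 4, -5, -4, 14/15, 4/5, …
ICs: h(0) = 0, h′(0) = 0, h′′(0) = 12.

f: a_k = 0, 12, 0, -32, 0, 128/5, 0, -1024/105, …
g: a_k = 1, 1, 1, 1, 1, 1, 1, 1, …
Product ⇒ symmetric product L₀, ord ≤ 2.
∫: right-multiply L₀ by Dx.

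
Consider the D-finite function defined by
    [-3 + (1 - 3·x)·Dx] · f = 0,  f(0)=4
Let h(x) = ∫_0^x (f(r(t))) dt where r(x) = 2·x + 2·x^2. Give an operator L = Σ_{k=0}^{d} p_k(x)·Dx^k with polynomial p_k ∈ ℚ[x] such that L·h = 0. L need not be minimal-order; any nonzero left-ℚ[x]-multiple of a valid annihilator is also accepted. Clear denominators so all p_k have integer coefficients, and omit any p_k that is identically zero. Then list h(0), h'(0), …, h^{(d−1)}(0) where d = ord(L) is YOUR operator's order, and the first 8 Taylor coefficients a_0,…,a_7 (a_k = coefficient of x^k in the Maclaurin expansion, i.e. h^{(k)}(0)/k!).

f: a_k = 4, 12, 36, 108, 324, 972, 2916, 8748, …
Substitute x→r, Dx→(1/r')Dx; clear ⇒ L₀.
∫: right-multiply L₀ by Dx.
L = (6 + 12·x)·Dx + (-1 + 6·x + 6·x^2)·Dx^2  (order 2).
h: a_k = 0, 4, 12, 56, 288, 1584, 9072, 374112/7, …
ICs: h(0) = 0, h′(0) = 4.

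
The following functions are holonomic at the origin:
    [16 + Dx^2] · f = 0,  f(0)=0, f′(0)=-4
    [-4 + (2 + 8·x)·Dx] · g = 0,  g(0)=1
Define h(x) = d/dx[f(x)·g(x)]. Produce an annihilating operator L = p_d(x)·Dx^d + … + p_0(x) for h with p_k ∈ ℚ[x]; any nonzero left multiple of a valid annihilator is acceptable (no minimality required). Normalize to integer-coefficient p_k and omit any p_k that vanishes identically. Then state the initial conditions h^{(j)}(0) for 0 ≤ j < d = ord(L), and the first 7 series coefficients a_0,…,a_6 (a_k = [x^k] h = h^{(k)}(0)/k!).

L = (212 + 2304·x + 8704·x^2 + 16384·x^3 + 16384·x^4) + (-4 - 144·x - 768·x^2 - 1024·x^3)·Dx + (7 + 88·x + 432·x^2 + 1024·x^3 + 1024·x^4)·Dx^2  (order 2).
h: a_k = -4, -16, 56, 64/3, 152/3, -2592/5, 15728/9, …
ICs: h(0) = -4, h′(0) = -16.

f: a_k = 0, -4, 0, 32/3, 0, -128/15, 0, …
g: a_k = 1, 2, -2, 4, -10, 28, -84, …
f·g: L₀ = L_f ⊗_s L_g, ord ≤ 2·1.
h₀' ⇒ L via d/dx closure of L₀.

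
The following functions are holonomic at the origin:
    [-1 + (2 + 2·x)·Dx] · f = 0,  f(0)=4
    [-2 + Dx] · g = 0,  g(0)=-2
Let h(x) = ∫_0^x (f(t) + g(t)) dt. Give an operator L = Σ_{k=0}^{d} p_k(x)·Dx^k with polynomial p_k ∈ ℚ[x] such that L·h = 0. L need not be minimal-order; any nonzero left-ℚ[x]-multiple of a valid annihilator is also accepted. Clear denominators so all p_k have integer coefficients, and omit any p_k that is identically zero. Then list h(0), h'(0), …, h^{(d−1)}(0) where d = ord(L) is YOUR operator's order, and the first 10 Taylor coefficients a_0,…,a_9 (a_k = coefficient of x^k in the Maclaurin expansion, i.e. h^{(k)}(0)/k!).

f: a_k = 4, 2, -1/2, 1/4, -5/32, 7/64, -21/256, 33/512, -429/8192, 715/16384, …
g: a_k = -2, -4, -4, -8/3, -4/3, -8/15, -8/45, -16/315, -4/315, -8/2835, …
Sum ⇒ L₀ = lclm(L_f,L_g) in ℚ(x)⟨Dx⟩.
h=∫h₀ ⇒ L = L₀·Dx.
L = (10 + 8·x)·Dx + (-17 - 32·x - 16·x^2)·Dx^2 + (6 + 14·x + 8·x^2)·Dx^3  (order 3).
h: a_k = 0, 2, -1, -3/2, -29/48, -143/480, -407/5760, -2993/80640, 2203/1290240, -167903/23224320, …
ICs: h(0) = 0, h′(0) = 2, h′′(0) = -2.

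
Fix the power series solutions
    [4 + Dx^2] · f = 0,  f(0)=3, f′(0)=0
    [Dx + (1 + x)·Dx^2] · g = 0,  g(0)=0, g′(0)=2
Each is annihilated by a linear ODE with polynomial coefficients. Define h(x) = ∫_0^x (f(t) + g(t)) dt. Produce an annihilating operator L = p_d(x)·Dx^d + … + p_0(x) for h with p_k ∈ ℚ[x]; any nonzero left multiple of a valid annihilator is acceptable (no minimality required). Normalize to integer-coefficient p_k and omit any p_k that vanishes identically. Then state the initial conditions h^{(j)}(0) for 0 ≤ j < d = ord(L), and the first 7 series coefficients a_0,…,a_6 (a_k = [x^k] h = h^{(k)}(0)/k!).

f: a_k = 3, 0, -6, 0, 2, 0, -4/15, …
g: a_k = 0, 2, -1, 2/3, -1/2, 2/5, -1/3, …
L₀ := lclm(L_f,L_g); ord L₀ ≤ 2+2.
h=∫₀ˣh₀: take L = L₀·Dx.
L = (20 + 16·x + 8·x^2)·Dx^2 + (12 + 28·x + 24·x^2 + 8·x^3)·Dx^3 + (5 + 4·x + 2·x^2)·Dx^4 + (3 + 7·x + 6·x^2 + 2·x^3)·Dx^5  (order 5).
h: a_k = 0, 3, 1, -7/3, 1/6, 3/10, 1/15, …
ICs: h(0) = 0, h′(0) = 3, h′′(0) = 2, h′′′(0) = -14, h′′′′(0) = 4.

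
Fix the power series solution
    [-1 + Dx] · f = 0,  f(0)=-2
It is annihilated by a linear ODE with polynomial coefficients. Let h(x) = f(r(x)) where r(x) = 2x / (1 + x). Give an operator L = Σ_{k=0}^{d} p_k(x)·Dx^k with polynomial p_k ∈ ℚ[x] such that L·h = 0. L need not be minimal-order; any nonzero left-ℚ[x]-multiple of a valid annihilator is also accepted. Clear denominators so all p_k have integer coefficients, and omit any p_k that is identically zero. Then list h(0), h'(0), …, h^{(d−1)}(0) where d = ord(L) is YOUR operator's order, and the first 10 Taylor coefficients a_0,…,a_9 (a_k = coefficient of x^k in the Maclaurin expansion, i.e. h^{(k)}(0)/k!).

L = -2 + (1 + 2·x + x^2)·Dx  (order 1).
h: a_k = -2, -4, 0, 4/3, -4/3, 4/5, -8/45, -20/63, 64/105, -284/405, …
ICs: h(0) = -2.

f: a_k = -2, -2, -1, -1/3, -1/12, -1/60, -1/360, -1/2520, -1/20160, -1/181440, …
Change of var in L_f (x↦r) gives L₀.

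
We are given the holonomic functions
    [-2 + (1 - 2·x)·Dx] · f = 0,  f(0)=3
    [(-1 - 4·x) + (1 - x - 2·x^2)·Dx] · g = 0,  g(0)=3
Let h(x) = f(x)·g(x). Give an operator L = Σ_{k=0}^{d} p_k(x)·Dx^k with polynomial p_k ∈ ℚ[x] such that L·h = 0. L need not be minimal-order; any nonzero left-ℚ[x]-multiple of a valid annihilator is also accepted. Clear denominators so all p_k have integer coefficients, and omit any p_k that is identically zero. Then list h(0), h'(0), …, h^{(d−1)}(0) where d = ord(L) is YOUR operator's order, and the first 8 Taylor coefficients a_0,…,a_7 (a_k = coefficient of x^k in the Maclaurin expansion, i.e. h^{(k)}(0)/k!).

f: a_k = 3, 6, 12, 24, 48, 96, 192, 384, …
g: a_k = 3, 3, 9, 15, 33, 63, 129, 255, …
L₀ := L_f ⊗_s L_g (sym. prod.), ord ≤ 1.
L = (3 + 6·x) + (-1 + x + 2·x^2)·Dx  (order 1).
h: a_k = 9, 27, 81, 207, 513, 1215, 2817, 6399, …
ICs: h(0) = 9.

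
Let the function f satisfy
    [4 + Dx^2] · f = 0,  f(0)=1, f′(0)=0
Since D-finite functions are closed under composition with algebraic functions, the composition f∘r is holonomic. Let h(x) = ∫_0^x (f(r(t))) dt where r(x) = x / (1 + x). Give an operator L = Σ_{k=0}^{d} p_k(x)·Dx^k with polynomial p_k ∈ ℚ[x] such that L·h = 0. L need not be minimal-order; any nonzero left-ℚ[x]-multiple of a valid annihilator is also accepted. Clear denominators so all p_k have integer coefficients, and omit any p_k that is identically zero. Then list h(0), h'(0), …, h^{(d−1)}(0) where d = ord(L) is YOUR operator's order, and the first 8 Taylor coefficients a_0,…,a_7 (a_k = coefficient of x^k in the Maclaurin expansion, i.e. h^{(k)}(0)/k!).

f: a_k = 1, 0, -2, 0, 2/3, 0, -4/45, 0, …
Substitute x→r, Dx→(1/r')Dx; clear ⇒ L₀.
h=∫₀ˣh₀: take L = L₀·Dx.
L = 4·Dx + (2 + 6·x + 6·x^2 + 2·x^3)·Dx^2 + (1 + 4·x + 6·x^2 + 4·x^3 + x^4)·Dx^3  (order 3).
h: a_k = 0, 1, 0, -2/3, 1, -16/15, 8/9, -22/45, …
ICs: h(0) = 0, h′(0) = 1, h′′(0) = 0.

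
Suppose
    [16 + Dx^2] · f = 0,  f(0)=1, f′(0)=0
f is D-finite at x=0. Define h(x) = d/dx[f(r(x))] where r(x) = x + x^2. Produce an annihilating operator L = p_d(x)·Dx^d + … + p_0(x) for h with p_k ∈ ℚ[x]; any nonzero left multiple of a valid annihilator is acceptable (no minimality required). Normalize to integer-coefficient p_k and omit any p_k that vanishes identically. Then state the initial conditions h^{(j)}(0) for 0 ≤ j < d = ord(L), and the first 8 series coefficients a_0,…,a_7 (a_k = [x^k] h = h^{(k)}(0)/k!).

L = (28 + 128·x + 384·x^2 + 512·x^3 + 256·x^4) + (-6 - 12·x)·Dx + (1 + 4·x + 4·x^2)·Dx^2  (order 2).
h: a_k = 0, -16, -48, 32/3, 640/3, 5248/15, 896/15, -184064/315, …
ICs: h(0) = 0, h′(0) = -16.

f: a_k = 1, 0, -8, 0, 32/3, 0, -256/45, 0, …
h₀=f(r): pull back L_f along r ⇒ L₀.
h₀' ⇒ L via d/dx closure of L₀.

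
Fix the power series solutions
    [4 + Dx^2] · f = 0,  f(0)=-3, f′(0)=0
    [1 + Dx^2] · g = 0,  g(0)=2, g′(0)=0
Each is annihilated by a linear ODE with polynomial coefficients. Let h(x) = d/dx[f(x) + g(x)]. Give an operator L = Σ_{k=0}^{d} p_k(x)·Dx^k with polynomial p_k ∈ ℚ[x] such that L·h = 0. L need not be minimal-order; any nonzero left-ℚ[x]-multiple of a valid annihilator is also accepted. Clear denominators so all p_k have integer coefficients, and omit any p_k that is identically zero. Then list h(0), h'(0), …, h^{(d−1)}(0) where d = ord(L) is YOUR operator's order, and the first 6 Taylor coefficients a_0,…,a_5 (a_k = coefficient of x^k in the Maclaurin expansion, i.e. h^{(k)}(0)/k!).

L = 4 + 5·Dx^2 + Dx^4  (order 4).
h: a_k = 0, 10, 0, -23/3, 0, 19/12, …
ICs: h(0) = 0, h′(0) = 10, h′′(0) = 0, h′′′(0) = -46.

f: a_k = -3, 0, 6, 0, -2, 0, …
g: a_k = 2, 0, -1, 0, 1/12, 0, …
Sum ⇒ L₀ = lclm(L_f,L_g) in ℚ(x)⟨Dx⟩.
Derive L from L₀ (diff closure).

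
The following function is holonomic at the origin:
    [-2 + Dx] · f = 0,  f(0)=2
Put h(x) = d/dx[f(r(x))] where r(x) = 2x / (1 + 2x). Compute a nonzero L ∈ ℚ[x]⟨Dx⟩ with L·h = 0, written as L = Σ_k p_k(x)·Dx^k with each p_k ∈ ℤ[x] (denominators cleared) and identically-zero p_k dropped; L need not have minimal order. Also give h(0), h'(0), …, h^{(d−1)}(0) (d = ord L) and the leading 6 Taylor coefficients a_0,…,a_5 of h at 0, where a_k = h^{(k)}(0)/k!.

f: a_k = 2, 4, 4, 8/3, 4/3, 8/15, …
L₀ from L_f via x↦r, Dx↦r'^{-1}Dx.
Differentiate: ansatz ord ≤ ord L₀ ⇒ L.
L = -8·x + (-1 - 4·x - 4·x^2)·Dx  (order 1).
h: a_k = 8, 0, -32, 256/3, -128, 1024/15, …
ICs: h(0) = 8.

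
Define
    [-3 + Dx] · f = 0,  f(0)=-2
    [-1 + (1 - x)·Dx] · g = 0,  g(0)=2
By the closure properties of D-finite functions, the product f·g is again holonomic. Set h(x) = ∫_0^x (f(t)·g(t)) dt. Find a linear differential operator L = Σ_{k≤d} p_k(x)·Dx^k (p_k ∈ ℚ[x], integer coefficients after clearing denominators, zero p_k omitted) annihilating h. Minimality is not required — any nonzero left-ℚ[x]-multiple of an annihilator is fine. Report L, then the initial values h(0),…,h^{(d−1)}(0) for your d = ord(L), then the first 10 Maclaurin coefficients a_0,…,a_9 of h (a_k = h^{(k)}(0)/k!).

L = (4 - 3·x)·Dx + (-1 + x)·Dx^2  (order 2).
h: a_k = 0, -4, -8, -34/3, -13, -131/10, -184/15, -1553/140, -5557/560, -89641/10080, …
ICs: h(0) = 0, h′(0) = -4.

f: a_k = -2, -6, -9, -9, -27/4, -81/20, -81/40, -243/280, -729/2240, -243/2240, …
g: a_k = 2, 2, 2, 2, 2, 2, 2, 2, 2, 2, …
Sym-product of L_f,L_g gives L₀ (≤ ord 1).
Integrate: L := L₀·Dx.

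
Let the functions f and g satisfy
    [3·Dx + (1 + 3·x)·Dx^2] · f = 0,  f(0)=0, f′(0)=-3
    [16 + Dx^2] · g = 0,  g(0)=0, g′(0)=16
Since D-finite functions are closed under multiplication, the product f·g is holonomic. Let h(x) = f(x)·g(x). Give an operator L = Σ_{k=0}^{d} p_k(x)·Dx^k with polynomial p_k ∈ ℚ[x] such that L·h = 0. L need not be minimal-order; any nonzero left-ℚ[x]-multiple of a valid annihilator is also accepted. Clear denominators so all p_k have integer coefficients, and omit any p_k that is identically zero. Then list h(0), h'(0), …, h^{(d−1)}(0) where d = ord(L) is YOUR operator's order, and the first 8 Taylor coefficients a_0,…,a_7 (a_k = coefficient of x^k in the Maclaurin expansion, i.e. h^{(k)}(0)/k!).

L = (2272 + 127488·x + 781056·x^2 + 1769472·x^3 + 1327104·x^4) + (4416 + 50112·x + 165888·x^2 + 165888·x^3)·Dx + (1022 + 19392·x + 102816·x^2 + 221184·x^3 + 165888·x^4)·Dx^2 + (276 + 3132·x + 10368·x^2 + 10368·x^3)·Dx^3 + (55 + 714·x + 3375·x^2 + 6912·x^3 + 5184·x^4)·Dx^4  (order 4).
h: a_k = 0, 0, -48, 72, -16, 132, -496, 6168/5, …
ICs: h(0) = 0, h′(0) = 0, h′′(0) = -96, h′′′(0) = 432.

f: a_k = 0, -3, 9/2, -9, 81/4, -243/5, 243/2, -2187/7, …
g: a_k = 0, 16, 0, -128/3, 0, 512/15, 0, -4096/315, …
f·g: L₀ = L_f ⊗_s L_g, ord ≤ 2·2.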